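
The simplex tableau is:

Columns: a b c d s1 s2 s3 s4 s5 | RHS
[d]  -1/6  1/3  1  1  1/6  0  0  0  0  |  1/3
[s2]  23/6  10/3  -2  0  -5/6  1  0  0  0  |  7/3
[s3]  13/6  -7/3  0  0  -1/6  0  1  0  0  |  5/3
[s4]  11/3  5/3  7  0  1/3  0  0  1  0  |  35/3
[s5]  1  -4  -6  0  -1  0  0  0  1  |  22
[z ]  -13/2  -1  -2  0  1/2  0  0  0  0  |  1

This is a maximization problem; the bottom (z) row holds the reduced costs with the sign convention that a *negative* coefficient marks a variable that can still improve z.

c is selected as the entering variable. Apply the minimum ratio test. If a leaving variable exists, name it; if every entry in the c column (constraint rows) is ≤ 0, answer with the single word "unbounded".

d

Ratios: row 1 (d): (1/3)/1 = 1/3; row 2 (s2): entry -2 ≤ 0, skip; row 3 (s3): entry 0 ≤ 0, skip; row 4 (s4): (35/3)/7 = 5/3; row 5 (s5): entry -6 ≤ 0, skip.
Minimum ratio is in the d row, so d leaves.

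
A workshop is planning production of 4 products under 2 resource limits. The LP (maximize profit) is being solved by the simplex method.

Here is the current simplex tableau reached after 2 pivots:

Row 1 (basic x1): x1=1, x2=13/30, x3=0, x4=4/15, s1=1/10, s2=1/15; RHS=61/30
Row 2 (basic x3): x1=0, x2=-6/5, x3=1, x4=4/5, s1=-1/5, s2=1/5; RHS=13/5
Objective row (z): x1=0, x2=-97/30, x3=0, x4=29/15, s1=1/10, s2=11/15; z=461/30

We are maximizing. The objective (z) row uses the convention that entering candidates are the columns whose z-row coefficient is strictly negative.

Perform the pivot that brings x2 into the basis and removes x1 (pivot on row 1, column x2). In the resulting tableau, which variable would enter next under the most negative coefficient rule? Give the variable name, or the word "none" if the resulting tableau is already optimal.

none

Pivot element 13/30. New z-row = old z-row − (-97/30)·(row 1/(13/30)).
Updated z-row coefficients: x1: 97/13, x2: 0, x3: 0, x4: 51/13, s1: 11/13, s2: 16/13.
No coefficient is strictly negative; the tableau after this pivot is optimal.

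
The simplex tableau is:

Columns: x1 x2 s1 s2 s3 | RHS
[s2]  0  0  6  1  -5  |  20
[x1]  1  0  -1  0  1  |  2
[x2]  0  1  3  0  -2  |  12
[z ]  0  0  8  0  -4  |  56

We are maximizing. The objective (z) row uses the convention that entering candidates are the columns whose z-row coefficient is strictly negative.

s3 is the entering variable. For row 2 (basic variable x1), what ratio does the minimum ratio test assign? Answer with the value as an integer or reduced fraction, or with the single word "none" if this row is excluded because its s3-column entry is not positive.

2

Ratio = RHS / (s3 entry) = 2 / 1 = 2.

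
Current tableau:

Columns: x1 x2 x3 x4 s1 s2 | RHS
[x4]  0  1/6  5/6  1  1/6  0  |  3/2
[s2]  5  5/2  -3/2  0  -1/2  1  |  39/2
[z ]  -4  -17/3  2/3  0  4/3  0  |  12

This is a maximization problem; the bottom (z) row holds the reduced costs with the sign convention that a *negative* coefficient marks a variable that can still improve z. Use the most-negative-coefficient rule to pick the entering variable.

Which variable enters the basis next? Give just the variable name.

x2

Objective-row coefficients: x1: -4, x2: -17/3, x3: 2/3, x4: 0, s1: 4/3, s2: 0.
The most negative is -17/3 in column x2, so x2 enters.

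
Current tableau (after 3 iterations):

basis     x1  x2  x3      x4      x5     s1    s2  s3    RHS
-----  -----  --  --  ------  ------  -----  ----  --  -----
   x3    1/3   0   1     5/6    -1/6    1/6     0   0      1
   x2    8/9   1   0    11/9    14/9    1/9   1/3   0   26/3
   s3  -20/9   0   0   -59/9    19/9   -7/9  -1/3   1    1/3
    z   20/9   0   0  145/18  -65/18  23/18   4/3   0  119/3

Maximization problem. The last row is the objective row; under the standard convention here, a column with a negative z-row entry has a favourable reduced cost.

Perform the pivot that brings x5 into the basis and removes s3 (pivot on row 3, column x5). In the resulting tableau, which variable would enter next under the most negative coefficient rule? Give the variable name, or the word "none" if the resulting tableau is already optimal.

x4

Pivot element 19/9. New z-row = old z-row − (-65/18)·(row 3/(19/9)).
Updated z-row coefficients: x1: -30/19, x2: 0, x3: 0, x4: -60/19, x5: 0, s1: -1/19, s2: 29/38, s3: 65/38.
The most negative is -60/19 in column x4, so x4 would enter next.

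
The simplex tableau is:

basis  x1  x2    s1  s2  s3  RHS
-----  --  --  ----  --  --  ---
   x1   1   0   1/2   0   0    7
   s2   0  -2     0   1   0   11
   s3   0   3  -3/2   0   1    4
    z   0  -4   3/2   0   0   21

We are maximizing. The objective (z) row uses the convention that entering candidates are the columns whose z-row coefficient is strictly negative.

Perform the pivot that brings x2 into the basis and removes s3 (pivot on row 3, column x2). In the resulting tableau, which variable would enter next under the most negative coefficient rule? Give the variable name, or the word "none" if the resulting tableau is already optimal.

Pivot element 3. New z-row = old z-row − (-4)·(row 3/3).
Updated z-row coefficients: x1: 0, x2: 0, s1: -1/2, s2: 0, s3: 4/3.
The most negative is -1/2 in column s1, so s1 would enter next.

s1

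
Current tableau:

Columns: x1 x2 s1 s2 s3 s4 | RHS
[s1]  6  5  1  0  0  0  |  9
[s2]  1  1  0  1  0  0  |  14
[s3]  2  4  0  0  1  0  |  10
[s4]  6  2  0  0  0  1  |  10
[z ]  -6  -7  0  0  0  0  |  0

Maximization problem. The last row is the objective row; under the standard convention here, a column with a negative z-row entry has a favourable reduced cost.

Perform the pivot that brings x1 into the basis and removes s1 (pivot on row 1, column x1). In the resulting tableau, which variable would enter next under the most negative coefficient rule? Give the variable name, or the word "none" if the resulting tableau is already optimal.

x2

Pivot element 6. New z-row = old z-row − (-6)·(row 1/6).
Updated z-row coefficients: x1: 0, x2: -2, s1: 1, s2: 0, s3: 0, s4: 0.
The most negative is -2 in column x2, so x2 would enter next.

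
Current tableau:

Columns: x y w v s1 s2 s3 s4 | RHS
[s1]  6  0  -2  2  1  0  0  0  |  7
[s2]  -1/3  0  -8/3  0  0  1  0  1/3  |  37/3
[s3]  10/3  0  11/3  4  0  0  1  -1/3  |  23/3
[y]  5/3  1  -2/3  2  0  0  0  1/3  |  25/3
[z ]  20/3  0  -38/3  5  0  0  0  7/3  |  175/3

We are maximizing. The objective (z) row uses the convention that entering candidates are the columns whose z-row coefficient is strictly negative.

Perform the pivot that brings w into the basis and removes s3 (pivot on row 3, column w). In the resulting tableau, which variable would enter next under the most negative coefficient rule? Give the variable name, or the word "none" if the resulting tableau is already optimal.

Pivot element 11/3. New z-row = old z-row − (-38/3)·(row 3/(11/3)).
Updated z-row coefficients: x: 200/11, y: 0, w: 0, v: 207/11, s1: 0, s2: 0, s3: 38/11, s4: 13/11.
No coefficient is strictly negative; the tableau after this pivot is optimal.

none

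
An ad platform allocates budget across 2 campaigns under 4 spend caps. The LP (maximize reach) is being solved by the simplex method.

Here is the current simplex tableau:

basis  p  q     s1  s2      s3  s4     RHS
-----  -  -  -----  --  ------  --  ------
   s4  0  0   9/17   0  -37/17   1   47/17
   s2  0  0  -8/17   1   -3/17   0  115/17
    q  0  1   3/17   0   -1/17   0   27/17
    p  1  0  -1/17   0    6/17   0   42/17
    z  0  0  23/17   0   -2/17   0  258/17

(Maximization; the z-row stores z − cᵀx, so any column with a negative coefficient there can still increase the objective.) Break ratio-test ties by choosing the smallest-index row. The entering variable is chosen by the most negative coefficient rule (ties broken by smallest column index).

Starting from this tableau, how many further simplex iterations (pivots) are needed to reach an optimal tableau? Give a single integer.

1

pivot: s3 in, p out → z = 16
No improving column remains; optimal.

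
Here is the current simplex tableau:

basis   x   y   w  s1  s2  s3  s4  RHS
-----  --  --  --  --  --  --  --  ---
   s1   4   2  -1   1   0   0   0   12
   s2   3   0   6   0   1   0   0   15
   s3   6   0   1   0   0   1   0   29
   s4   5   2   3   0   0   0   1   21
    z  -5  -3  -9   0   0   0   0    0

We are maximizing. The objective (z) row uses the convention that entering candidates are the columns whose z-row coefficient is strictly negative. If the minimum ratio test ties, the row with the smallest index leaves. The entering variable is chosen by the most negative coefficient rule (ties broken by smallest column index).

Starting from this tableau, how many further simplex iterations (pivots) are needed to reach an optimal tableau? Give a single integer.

2

pivot: w in, s2 out → z = 45/2
pivot: y in, s4 out → z = 171/4
No improving column remains; optimal.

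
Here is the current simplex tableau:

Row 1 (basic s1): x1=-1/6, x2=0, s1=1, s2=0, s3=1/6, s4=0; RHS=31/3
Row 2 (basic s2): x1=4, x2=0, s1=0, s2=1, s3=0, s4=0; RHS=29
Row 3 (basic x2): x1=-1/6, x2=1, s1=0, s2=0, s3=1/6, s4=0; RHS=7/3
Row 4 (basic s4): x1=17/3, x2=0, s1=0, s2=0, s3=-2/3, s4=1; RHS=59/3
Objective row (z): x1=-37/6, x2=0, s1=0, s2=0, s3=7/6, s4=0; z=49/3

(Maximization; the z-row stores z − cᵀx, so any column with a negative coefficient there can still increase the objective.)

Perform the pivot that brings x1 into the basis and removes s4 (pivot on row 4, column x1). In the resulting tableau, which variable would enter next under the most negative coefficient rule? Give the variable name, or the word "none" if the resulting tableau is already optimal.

Pivot element 17/3. New z-row = old z-row − (-37/6)·(row 4/(17/3)).
Updated z-row coefficients: x1: 0, x2: 0, s1: 0, s2: 0, s3: 15/34, s4: 37/34.
No coefficient is strictly negative; the tableau after this pivot is optimal.

none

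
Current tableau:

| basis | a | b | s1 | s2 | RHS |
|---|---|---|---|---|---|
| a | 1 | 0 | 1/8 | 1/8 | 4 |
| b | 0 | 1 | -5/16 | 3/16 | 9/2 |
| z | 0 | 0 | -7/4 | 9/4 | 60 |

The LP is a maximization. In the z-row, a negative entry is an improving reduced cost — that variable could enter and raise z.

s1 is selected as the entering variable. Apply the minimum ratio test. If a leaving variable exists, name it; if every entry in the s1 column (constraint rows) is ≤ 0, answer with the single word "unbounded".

a

Ratios: row 1 (a): 4/(1/8) = 32; row 2 (b): entry -5/16 ≤ 0, skip.
Minimum ratio is in the a row, so a leaves.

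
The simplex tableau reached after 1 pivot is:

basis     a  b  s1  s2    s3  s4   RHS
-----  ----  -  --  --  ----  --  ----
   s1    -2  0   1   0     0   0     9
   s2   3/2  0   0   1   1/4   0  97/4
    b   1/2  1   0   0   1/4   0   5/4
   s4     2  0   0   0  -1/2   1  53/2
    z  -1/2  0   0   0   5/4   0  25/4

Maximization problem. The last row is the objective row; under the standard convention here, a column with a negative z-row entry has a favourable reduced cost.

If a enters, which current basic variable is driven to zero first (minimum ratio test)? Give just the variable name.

Ratios: row 1 (s1): entry -2 ≤ 0, skip; row 2 (s2): (97/4)/(3/2) = 97/6; row 3 (b): (5/4)/(1/2) = 5/2; row 4 (s4): (53/2)/2 = 53/4.
Minimum ratio 5/2 is in the b row, so b leaves.

b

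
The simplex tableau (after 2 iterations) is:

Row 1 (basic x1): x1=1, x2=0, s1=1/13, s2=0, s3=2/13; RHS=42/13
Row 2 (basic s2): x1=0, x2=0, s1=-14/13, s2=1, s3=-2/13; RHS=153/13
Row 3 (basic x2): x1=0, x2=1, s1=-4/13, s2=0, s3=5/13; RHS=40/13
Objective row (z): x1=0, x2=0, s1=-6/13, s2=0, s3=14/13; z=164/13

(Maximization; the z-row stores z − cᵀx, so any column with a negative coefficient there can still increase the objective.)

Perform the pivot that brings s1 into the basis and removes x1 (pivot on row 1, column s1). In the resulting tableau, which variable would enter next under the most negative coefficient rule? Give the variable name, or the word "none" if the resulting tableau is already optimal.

none

Pivot element 1/13. New z-row = old z-row − (-6/13)·(row 1/(1/13)).
Updated z-row coefficients: x1: 6, x2: 0, s1: 0, s2: 0, s3: 2.
No coefficient is strictly negative; the tableau after this pivot is optimal.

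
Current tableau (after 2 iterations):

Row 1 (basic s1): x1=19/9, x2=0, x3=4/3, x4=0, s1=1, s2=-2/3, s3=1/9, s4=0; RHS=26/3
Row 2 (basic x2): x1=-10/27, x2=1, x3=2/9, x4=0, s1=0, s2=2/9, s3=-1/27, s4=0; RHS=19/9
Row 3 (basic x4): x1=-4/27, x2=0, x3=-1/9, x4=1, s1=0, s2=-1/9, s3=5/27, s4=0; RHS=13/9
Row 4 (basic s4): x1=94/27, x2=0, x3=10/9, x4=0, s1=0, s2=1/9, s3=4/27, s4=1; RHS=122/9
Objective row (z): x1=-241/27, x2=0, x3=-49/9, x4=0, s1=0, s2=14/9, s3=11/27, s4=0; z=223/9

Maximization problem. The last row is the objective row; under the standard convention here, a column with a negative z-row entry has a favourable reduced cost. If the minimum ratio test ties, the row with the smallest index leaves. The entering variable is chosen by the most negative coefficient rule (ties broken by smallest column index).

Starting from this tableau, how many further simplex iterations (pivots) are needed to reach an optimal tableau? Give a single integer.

pivot: x1 in, s4 out → z = 2798/47
pivot: x3 in, s1 out → z = 1900/31
pivot: s2 in, x2 out → z = 2545/38
No improving column remains; optimal.

3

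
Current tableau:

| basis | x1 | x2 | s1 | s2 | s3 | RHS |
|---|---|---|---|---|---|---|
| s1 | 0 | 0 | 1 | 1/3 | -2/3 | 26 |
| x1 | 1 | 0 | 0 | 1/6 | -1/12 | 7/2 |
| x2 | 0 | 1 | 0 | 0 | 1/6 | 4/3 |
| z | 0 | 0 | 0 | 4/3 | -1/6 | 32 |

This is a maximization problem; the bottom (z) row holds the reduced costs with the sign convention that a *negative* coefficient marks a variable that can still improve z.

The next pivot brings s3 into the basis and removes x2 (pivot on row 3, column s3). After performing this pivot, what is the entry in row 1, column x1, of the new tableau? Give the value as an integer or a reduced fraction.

Pivot element is row 3, column s3: 1/6.
Normalize row 3: new (row 3, x1) = 0/(1/6) = 0.
row 1 ← row 1 − (-2/3)·(new row 3): 0 − (-2/3)·0 = 0.

0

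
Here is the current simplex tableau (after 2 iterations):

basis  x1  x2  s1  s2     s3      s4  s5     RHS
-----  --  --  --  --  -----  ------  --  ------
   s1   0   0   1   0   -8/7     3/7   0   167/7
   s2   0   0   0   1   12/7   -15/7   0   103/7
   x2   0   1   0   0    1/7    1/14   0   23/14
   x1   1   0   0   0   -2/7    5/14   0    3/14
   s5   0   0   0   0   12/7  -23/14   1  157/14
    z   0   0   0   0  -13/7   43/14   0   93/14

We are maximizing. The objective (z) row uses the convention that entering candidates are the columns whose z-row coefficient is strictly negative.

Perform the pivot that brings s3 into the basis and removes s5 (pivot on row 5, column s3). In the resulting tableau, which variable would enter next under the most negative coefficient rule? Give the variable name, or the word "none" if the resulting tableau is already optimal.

none

Pivot element 12/7. New z-row = old z-row − (-13/7)·(row 5/(12/7)).
Updated z-row coefficients: x1: 0, x2: 0, s1: 0, s2: 0, s3: 0, s4: 31/24, s5: 13/12.
No coefficient is strictly negative; the tableau after this pivot is optimal.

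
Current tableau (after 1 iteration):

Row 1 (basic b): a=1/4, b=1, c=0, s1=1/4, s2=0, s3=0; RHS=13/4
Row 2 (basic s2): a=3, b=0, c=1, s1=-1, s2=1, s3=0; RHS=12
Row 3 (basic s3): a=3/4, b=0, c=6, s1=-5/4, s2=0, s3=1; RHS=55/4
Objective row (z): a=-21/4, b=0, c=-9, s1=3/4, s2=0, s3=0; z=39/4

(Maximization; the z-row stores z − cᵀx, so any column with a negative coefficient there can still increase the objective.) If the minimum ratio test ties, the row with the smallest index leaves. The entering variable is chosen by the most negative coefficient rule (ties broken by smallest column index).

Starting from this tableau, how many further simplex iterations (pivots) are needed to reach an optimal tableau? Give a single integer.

3

pivot: c in, s3 out → z = 243/8
pivot: a in, s2 out → z = 1019/23
pivot: s1 in, b out → z = 675/11
No improving column remains; optimal.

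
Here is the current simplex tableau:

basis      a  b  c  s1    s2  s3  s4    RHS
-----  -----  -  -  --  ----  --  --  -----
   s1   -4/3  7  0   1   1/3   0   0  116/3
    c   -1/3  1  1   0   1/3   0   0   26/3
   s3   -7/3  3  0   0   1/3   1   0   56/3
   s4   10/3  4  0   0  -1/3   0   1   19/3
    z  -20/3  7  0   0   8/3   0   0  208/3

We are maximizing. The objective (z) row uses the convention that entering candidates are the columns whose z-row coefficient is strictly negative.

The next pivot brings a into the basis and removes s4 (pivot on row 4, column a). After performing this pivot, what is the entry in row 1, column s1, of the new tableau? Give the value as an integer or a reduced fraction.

1

Pivot element is row 4, column a: 10/3.
Normalize row 4: new (row 4, s1) = 0/(10/3) = 0.
row 1 ← row 1 − (-4/3)·(new row 4): 1 − (-4/3)·0 = 1.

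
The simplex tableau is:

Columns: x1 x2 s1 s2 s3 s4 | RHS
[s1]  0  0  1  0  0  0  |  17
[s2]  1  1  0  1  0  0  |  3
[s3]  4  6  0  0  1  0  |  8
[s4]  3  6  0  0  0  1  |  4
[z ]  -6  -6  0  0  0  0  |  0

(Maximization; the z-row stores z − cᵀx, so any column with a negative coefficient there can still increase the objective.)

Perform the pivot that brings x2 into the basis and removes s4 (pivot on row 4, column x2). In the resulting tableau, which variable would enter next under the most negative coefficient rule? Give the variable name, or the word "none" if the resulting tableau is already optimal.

x1

Pivot element 6. New z-row = old z-row − (-6)·(row 4/6).
Updated z-row coefficients: x1: -3, x2: 0, s1: 0, s2: 0, s3: 0, s4: 1.
The most negative is -3 in column x1, so x1 would enter next.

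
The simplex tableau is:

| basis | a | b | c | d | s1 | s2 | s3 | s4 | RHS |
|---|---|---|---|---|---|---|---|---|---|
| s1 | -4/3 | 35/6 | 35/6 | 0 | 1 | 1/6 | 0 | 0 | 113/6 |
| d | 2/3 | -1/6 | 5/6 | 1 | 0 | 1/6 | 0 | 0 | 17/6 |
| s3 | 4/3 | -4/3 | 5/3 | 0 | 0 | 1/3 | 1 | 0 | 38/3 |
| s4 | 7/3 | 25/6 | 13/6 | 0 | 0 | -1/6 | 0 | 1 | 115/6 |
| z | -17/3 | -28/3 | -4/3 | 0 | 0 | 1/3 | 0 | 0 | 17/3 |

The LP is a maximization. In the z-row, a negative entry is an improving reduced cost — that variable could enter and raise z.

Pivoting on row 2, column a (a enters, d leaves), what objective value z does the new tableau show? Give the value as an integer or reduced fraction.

119/4

Minimum ratio for a: (17/6)/(2/3) = 17/4.
z changes by −(z-row coeff of a)·ratio = −(-17/3)·(17/4) = 289/12.
New z = 17/3 + (289/12) = 119/4.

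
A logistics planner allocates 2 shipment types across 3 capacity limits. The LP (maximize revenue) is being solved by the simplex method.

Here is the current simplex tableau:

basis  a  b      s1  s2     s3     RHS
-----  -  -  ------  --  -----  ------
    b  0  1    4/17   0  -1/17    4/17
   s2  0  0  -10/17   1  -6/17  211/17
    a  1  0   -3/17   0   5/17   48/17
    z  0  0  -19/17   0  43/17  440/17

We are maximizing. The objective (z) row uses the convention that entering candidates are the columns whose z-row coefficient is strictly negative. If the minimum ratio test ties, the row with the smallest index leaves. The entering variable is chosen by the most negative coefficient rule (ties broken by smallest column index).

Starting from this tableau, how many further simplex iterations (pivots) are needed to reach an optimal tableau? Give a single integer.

pivot: s1 in, b out → z = 27
No improving column remains; optimal.

1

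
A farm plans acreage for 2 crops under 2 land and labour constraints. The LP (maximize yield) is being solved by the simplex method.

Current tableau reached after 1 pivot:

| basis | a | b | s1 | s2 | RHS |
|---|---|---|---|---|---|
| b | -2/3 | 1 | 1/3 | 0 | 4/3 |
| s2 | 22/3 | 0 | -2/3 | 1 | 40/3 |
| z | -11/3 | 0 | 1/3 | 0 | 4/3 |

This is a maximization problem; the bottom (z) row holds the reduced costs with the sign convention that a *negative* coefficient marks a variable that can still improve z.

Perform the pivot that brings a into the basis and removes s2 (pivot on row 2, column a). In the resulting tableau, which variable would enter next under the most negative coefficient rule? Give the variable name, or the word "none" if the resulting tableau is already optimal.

Pivot element 22/3. New z-row = old z-row − (-11/3)·(row 2/(22/3)).
Updated z-row coefficients: a: 0, b: 0, s1: 0, s2: 1/2.
No coefficient is strictly negative; the tableau after this pivot is optimal.

none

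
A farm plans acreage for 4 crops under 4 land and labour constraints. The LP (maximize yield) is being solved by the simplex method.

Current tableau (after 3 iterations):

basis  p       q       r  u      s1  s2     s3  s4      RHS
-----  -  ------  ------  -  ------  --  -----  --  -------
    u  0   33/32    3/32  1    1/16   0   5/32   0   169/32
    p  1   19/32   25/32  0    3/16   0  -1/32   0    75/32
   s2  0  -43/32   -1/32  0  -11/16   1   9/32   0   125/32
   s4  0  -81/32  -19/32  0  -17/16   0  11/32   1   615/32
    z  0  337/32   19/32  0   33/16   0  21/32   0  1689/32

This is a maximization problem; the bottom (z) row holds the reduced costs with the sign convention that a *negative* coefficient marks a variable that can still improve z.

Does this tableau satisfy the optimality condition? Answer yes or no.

No objective-row coefficient is strictly negative, so no entering variable exists; the tableau is optimal.

yes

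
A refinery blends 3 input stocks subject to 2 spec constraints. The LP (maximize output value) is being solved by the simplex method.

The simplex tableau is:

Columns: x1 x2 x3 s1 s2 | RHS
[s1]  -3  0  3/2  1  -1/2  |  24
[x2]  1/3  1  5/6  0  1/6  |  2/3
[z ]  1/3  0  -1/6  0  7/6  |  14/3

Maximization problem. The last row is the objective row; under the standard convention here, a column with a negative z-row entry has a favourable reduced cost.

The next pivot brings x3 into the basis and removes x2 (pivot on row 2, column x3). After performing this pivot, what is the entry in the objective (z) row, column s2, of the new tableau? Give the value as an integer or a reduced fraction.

6/5

Pivot element is row 2, column x3: 5/6.
Normalize row 2: new (row 2, s2) = (1/6)/(5/6) = 1/5.
z-row ← z-row − (-1/6)·(new row 2): 7/6 − (-1/6)·(1/5) = 6/5.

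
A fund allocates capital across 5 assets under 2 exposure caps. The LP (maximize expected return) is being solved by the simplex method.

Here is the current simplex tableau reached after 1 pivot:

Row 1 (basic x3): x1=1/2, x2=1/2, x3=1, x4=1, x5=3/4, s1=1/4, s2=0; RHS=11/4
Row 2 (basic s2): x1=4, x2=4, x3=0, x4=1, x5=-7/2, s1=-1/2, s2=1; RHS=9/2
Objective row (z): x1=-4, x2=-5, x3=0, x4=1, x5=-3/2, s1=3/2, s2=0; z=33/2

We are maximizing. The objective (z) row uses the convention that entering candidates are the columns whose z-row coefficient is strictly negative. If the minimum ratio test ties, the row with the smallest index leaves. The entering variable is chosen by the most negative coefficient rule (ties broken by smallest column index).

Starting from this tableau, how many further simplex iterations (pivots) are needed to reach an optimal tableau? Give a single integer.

2

pivot: x2 in, s2 out → z = 177/8
pivot: x5 in, x3 out → z = 626/19
No improving column remains; optimal.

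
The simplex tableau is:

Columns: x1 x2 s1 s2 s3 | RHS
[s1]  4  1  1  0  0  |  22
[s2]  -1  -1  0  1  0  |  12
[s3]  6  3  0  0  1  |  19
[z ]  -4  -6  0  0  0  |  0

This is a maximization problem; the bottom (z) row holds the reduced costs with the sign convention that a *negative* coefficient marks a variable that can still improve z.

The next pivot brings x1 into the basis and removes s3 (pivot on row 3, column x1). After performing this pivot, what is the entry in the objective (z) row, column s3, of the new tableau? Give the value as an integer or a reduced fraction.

2/3

Pivot element is row 3, column x1: 6.
Normalize row 3: new (row 3, s3) = 1/6 = 1/6.
z-row ← z-row − (-4)·(new row 3): 0 − (-4)·(1/6) = 2/3.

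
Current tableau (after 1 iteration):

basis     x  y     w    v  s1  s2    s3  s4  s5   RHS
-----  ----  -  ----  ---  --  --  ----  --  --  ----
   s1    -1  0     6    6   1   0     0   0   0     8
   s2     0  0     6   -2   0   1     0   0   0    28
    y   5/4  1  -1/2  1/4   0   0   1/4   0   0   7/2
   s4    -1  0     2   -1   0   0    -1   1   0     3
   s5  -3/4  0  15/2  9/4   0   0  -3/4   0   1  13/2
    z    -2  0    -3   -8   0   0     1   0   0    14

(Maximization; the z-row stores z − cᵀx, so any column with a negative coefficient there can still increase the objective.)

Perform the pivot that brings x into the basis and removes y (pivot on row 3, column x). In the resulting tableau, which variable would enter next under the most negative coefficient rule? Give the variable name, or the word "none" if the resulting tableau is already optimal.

v

Pivot element 5/4. New z-row = old z-row − (-2)·(row 3/(5/4)).
Updated z-row coefficients: x: 0, y: 8/5, w: -19/5, v: -38/5, s1: 0, s2: 0, s3: 7/5, s4: 0, s5: 0.
The most negative is -38/5 in column v, so v would enter next.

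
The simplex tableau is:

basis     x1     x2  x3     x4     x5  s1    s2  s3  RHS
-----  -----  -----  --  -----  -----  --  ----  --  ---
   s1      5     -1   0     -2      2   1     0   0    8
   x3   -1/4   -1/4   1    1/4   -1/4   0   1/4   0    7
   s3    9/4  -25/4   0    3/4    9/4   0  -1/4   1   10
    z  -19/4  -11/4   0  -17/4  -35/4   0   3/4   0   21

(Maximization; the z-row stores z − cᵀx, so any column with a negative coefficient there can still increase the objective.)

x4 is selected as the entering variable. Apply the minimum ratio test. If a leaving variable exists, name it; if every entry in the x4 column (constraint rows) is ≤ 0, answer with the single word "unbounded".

s3

Ratios: row 1 (s1): entry -2 ≤ 0, skip; row 2 (x3): 7/(1/4) = 28; row 3 (s3): 10/(3/4) = 40/3.
Minimum ratio is in the s3 row, so s3 leaves.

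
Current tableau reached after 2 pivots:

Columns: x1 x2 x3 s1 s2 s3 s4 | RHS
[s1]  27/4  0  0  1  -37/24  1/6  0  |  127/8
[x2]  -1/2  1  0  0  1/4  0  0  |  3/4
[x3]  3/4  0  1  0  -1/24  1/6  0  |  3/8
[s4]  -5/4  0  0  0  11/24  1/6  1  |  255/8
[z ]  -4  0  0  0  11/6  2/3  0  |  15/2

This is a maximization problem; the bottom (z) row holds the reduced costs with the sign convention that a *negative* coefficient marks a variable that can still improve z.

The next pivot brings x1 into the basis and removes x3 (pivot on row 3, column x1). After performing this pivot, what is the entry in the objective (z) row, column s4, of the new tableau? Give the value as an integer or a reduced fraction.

Pivot element is row 3, column x1: 3/4.
Normalize row 3: new (row 3, s4) = 0/(3/4) = 0.
z-row ← z-row − (-4)·(new row 3): 0 − (-4)·0 = 0.

0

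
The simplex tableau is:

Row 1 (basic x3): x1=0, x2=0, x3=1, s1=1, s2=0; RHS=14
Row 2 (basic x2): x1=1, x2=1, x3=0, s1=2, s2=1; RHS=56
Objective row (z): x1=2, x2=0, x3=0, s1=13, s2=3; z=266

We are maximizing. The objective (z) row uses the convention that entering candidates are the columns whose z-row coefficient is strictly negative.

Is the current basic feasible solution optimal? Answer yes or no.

yes

No objective-row coefficient is strictly negative, so no entering variable exists; the tableau is optimal.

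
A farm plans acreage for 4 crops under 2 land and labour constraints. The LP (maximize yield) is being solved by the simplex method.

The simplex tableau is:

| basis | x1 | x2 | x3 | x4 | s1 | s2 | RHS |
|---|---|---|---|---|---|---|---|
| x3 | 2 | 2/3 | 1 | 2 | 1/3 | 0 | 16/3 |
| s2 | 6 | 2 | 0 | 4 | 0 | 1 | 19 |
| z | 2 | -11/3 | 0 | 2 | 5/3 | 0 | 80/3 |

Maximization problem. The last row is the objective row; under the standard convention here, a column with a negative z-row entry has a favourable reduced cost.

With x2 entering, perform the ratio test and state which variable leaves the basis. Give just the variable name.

x3

Ratios: row 1 (x3): (16/3)/(2/3) = 8; row 2 (s2): 19/2 = 19/2.
Minimum ratio 8 is in the x3 row, so x3 leaves.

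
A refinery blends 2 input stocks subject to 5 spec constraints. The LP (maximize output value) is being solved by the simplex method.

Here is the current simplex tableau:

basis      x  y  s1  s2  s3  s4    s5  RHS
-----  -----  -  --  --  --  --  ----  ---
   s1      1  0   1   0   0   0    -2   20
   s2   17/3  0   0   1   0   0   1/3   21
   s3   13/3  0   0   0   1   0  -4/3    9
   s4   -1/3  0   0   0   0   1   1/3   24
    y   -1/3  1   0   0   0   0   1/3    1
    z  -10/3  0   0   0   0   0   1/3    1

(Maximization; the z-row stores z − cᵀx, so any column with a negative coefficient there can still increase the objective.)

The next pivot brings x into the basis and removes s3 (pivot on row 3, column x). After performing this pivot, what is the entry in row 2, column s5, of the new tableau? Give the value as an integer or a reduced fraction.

Pivot element is row 3, column x: 13/3.
Normalize row 3: new (row 3, s5) = (-4/3)/(13/3) = -4/13.
row 2 ← row 2 − (17/3)·(new row 3): 1/3 − (17/3)·(-4/13) = 27/13.

27/13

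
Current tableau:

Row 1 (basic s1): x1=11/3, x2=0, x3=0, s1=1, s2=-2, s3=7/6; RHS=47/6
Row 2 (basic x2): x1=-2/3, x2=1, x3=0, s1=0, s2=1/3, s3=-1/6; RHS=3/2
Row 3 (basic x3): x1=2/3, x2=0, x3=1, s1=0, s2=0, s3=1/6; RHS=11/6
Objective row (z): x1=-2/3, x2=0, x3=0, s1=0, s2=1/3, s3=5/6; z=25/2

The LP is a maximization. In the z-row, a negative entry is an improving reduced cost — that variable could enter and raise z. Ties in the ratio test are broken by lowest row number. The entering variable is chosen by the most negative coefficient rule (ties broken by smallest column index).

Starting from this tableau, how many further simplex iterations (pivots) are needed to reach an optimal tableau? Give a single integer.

pivot: x1 in, s1 out → z = 919/66
pivot: s2 in, x3 out → z = 335/24
No improving column remains; optimal.

2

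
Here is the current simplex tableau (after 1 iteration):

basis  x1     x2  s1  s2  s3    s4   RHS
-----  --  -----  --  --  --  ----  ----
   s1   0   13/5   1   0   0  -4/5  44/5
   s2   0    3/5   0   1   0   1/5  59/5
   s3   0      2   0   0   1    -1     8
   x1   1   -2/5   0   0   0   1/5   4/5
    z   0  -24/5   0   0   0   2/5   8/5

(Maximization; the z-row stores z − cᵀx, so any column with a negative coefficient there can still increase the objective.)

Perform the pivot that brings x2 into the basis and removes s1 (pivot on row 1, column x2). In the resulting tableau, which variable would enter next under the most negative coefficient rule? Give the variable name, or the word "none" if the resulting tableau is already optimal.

s4

Pivot element 13/5. New z-row = old z-row − (-24/5)·(row 1/(13/5)).
Updated z-row coefficients: x1: 0, x2: 0, s1: 24/13, s2: 0, s3: 0, s4: -14/13.
The most negative is -14/13 in column s4, so s4 would enter next.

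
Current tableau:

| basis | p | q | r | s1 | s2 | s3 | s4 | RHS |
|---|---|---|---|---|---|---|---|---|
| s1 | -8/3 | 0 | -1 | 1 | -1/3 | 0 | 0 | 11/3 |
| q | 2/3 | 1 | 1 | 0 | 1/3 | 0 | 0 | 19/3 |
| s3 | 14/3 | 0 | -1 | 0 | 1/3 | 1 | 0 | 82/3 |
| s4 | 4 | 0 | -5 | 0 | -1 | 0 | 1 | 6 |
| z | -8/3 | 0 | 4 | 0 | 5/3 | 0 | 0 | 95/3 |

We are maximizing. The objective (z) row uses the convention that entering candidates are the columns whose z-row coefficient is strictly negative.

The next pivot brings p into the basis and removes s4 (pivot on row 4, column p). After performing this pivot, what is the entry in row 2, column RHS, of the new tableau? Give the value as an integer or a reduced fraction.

16/3

Pivot element is row 4, column p: 4.
Normalize row 4: new (row 4, RHS) = 6/4 = 3/2.
row 2 ← row 2 − (2/3)·(new row 4): 19/3 − (2/3)·(3/2) = 16/3.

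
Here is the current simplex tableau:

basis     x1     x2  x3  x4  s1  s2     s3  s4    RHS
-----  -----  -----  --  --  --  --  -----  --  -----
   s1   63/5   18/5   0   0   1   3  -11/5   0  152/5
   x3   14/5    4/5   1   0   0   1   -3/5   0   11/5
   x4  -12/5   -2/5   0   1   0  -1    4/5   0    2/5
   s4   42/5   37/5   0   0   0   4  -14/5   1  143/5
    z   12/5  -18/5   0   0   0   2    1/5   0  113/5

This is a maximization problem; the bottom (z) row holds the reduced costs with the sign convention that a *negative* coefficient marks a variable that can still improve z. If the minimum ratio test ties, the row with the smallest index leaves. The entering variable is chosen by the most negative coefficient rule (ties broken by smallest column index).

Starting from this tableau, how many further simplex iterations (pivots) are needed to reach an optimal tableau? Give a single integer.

2

pivot: x2 in, x3 out → z = 65/2
pivot: s3 in, x4 out → z = 40
No improving column remains; optimal.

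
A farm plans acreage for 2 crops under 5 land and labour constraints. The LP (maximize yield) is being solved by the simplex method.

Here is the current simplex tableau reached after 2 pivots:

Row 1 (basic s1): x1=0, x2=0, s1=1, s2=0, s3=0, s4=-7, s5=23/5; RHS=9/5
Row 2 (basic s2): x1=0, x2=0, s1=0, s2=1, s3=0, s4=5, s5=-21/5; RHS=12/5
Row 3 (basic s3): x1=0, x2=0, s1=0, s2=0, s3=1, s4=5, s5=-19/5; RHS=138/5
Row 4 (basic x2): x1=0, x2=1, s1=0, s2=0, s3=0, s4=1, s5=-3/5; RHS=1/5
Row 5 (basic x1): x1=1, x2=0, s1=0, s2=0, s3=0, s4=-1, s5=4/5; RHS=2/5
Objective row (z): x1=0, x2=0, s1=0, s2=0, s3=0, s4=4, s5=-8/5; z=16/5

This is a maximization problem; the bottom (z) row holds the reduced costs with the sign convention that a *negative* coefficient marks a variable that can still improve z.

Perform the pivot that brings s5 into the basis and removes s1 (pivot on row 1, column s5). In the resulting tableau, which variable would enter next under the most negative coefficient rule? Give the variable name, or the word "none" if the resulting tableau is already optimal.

none

Pivot element 23/5. New z-row = old z-row − (-8/5)·(row 1/(23/5)).
Updated z-row coefficients: x1: 0, x2: 0, s1: 8/23, s2: 0, s3: 0, s4: 36/23, s5: 0.
No coefficient is strictly negative; the tableau after this pivot is optimal.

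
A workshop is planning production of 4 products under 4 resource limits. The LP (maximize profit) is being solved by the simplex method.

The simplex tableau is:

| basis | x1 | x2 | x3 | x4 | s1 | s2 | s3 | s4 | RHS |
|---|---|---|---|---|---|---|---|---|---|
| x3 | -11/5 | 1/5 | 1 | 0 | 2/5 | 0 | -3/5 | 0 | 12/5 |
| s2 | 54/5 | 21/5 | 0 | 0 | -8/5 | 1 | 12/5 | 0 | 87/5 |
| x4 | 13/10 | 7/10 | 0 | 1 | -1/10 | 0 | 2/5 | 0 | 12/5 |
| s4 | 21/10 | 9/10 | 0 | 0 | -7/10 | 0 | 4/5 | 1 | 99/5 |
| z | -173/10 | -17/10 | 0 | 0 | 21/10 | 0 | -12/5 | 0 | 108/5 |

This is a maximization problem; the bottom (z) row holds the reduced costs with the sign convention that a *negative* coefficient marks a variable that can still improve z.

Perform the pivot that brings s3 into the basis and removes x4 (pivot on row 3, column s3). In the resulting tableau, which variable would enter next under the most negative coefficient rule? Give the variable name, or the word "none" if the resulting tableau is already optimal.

x1

Pivot element 2/5. New z-row = old z-row − (-12/5)·(row 3/(2/5)).
Updated z-row coefficients: x1: -19/2, x2: 5/2, x3: 0, x4: 6, s1: 3/2, s2: 0, s3: 0, s4: 0.
The most negative is -19/2 in column x1, so x1 would enter next.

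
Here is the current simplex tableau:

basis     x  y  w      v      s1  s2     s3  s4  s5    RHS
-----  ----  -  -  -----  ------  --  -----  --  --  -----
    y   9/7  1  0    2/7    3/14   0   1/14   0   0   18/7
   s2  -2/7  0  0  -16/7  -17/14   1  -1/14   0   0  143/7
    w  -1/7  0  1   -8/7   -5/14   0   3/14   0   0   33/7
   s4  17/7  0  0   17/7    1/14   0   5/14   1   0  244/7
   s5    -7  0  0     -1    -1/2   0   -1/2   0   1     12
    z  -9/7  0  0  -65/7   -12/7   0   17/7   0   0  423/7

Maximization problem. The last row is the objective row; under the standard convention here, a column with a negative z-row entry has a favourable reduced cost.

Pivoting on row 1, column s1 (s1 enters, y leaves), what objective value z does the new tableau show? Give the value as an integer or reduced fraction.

81

Minimum ratio for s1: (18/7)/(3/14) = 12.
z changes by −(z-row coeff of s1)·ratio = −(-12/7)·12 = 144/7.
New z = 423/7 + (144/7) = 81.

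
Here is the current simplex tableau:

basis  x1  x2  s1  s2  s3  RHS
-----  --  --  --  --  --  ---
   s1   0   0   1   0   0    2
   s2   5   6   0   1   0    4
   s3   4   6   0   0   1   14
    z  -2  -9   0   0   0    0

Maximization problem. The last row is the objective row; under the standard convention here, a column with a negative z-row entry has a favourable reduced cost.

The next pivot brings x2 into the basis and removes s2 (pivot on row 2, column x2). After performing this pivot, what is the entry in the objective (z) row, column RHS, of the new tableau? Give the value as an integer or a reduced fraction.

Pivot element is row 2, column x2: 6.
Normalize row 2: new (row 2, RHS) = 4/6 = 2/3.
z-row ← z-row − (-9)·(new row 2): 0 − (-9)·(2/3) = 6.

6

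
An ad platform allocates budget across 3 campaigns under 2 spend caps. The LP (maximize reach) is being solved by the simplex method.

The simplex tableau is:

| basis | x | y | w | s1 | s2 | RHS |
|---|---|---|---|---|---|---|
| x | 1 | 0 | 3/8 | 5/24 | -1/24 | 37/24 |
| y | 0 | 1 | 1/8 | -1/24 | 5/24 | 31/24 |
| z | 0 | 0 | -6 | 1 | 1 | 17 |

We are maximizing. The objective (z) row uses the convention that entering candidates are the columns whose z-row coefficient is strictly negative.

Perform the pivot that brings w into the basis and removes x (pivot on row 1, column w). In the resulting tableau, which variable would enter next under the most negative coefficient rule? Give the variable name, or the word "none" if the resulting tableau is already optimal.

none

Pivot element 3/8. New z-row = old z-row − (-6)·(row 1/(3/8)).
Updated z-row coefficients: x: 16, y: 0, w: 0, s1: 13/3, s2: 1/3.
No coefficient is strictly negative; the tableau after this pivot is optimal.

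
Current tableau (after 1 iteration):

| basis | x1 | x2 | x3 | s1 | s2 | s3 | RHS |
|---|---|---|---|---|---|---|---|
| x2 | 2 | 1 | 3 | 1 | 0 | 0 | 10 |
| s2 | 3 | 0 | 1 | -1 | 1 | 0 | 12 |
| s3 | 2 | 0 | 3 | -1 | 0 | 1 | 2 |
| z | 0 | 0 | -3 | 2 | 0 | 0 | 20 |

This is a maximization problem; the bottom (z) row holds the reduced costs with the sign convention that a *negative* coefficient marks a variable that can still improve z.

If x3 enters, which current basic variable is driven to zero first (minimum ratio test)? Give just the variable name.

Ratios: row 1 (x2): 10/3 = 10/3; row 2 (s2): 12/1 = 12; row 3 (s3): 2/3 = 2/3.
Minimum ratio 2/3 is in the s3 row, so s3 leaves.

s3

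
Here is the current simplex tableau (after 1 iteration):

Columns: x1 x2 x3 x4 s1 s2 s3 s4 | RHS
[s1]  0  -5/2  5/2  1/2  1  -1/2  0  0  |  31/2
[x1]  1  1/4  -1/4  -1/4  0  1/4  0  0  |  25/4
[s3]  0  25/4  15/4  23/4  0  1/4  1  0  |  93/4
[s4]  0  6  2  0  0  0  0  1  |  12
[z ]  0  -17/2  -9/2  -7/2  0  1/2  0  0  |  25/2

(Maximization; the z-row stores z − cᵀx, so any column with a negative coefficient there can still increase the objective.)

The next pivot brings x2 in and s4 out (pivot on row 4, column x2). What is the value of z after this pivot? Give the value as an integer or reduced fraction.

59/2

Minimum ratio for x2: 12/6 = 2.
z changes by −(z-row coeff of x2)·ratio = −(-17/2)·2 = 17.
New z = 25/2 + 17 = 59/2.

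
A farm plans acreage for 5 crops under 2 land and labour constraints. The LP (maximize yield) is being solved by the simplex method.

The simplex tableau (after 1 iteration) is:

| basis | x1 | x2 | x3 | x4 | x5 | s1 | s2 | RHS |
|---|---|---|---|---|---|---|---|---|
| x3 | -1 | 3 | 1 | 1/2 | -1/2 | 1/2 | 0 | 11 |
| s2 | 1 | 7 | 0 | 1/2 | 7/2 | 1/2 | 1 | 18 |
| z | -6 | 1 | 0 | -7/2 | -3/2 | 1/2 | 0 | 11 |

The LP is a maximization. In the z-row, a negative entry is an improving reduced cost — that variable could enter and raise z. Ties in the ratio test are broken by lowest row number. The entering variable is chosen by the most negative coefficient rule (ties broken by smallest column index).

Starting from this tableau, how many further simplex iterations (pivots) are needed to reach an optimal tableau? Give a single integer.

pivot: x1 in, s2 out → z = 119
pivot: x4 in, x3 out → z = 267/2
No improving column remains; optimal.

2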